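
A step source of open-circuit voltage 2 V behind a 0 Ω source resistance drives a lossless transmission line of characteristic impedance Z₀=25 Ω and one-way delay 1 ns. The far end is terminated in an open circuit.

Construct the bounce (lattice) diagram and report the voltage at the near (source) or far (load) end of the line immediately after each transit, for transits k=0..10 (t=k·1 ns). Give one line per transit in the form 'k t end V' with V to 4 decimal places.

Γ_L=1.000000, Γ_S=-1.000000; launch V₁=2·25/25=2.000000
k=0 src: V=2.0000
k=1 load: inc=2.000000, refl=2.000000·1.000000=2.0000; V=0.000000+2.000000+2.000000=4.0000
k=2 src: inc=2.000000, refl=2.000000·-1.000000=-2.0000; V=2.000000+2.000000+-2.000000=2.0000
k=3 load: inc=-2.000000, refl=-2.000000·1.000000=-2.0000; V=4.000000+-2.000000+-2.000000=0.0000
k=4 src: inc=-2.000000, refl=-2.000000·-1.000000=2.0000; V=2.000000+-2.000000+2.000000=2.0000
k=5 load: inc=2.000000, refl=2.000000·1.000000=2.0000; V=0.000000+2.000000+2.000000=4.0000
k=6 src: inc=2.000000, refl=2.000000·-1.000000=-2.0000; V=2.000000+2.000000+-2.000000=2.0000
k=7 load: inc=-2.000000, refl=-2.000000·1.000000=-2.0000; V=4.000000+-2.000000+-2.000000=0.0000
k=8 src: inc=-2.000000, refl=-2.000000·-1.000000=2.0000; V=2.000000+-2.000000+2.000000=2.0000
k=9 load: inc=2.000000, refl=2.000000·1.000000=2.0000; V=0.000000+2.000000+2.000000=4.0000
k=10 src: inc=2.000000, refl=2.000000·-1.000000=-2.0000; V=2.000000+2.000000+-2.000000=2.0000

0 0 source 2.0000
1 1 load 4.0000
2 2 source 2.0000
3 3 load 0.0000
4 4 source 2.0000
5 5 load 4.0000
6 6 source 2.0000
7 7 load 0.0000
8 8 source 2.0000
9 9 load 4.0000
10 10 source 2.0000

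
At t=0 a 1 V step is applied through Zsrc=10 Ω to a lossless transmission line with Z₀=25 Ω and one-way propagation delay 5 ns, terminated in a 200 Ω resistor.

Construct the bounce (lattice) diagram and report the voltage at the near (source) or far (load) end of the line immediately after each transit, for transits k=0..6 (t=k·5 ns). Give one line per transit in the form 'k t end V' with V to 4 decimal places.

Γ_L=0.777778, Γ_S=-0.428571; launch V₁=1·25/35=0.714286
k=0 src: V=0.7143
k=1 load: inc=0.714286, refl=0.714286·0.777778=0.5556; V=0.000000+0.714286+0.555556=1.2698
k=2 src: inc=0.555556, refl=0.555556·-0.428571=-0.2381; V=0.714286+0.555556+-0.238095=1.0317
k=3 load: inc=-0.238095, refl=-0.238095·0.777778=-0.1852; V=1.269841+-0.238095+-0.185185=0.8466
k=4 src: inc=-0.185185, refl=-0.185185·-0.428571=0.0794; V=1.031746+-0.185185+0.079365=0.9259
k=5 load: inc=0.079365, refl=0.079365·0.777778=0.0617; V=0.846561+0.079365+0.061728=0.9877
k=6 src: inc=0.061728, refl=0.061728·-0.428571=-0.0265; V=0.925926+0.061728+-0.026455=0.9612

0 0 source 0.7143
1 5 load 1.2698
2 10 source 1.0317
3 15 load 0.8466
4 20 source 0.9259
5 25 load 0.9877
6 30 source 0.9612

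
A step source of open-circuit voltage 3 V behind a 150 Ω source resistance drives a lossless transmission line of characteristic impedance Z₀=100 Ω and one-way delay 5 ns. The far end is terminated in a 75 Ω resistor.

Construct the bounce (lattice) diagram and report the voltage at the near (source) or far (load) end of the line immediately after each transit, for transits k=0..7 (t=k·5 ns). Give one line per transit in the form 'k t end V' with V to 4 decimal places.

0 0 source 1.2000
1 5 load 1.0286
2 10 source 0.9943
3 15 load 0.9992
4 20 source 1.0002
5 25 load 1.0000
6 30 source 1.0000
7 35 load 1.0000

Γ_L=-0.142857, Γ_S=0.200000; launch V₁=3·100/250=1.200000
k=0 src: V=1.2000
k=1 load: inc=1.200000, refl=1.200000·-0.142857=-0.1714; V=0.000000+1.200000+-0.171429=1.0286
k=2 src: inc=-0.171429, refl=-0.171429·0.200000=-0.0343; V=1.200000+-0.171429+-0.034286=0.9943
k=3 load: inc=-0.034286, refl=-0.034286·-0.142857=0.0049; V=1.028571+-0.034286+0.004898=0.9992
k=4 src: inc=0.004898, refl=0.004898·0.200000=0.0010; V=0.994286+0.004898+0.000980=1.0002
k=5 load: inc=0.000980, refl=0.000980·-0.142857=-0.0001; V=0.999184+0.000980+-0.000140=1.0000
k=6 src: inc=-0.000140, refl=-0.000140·0.200000=-0.0000; V=1.000163+-0.000140+-0.000028=1.0000
k=7 load: inc=-0.000028, refl=-0.000028·-0.142857=0.0000; V=1.000023+-0.000028+0.000004=1.0000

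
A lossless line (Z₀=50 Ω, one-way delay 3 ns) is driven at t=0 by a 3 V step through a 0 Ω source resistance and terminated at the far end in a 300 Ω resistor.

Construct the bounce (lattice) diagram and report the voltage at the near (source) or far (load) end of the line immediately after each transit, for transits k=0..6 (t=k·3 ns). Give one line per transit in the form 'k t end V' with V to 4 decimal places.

Γ_L=0.714286, Γ_S=-1.000000; launch V₁=3·50/50=3.000000
k=0 src: V=3.0000
k=1 load: inc=3.000000, refl=3.000000·0.714286=2.1429; V=0.000000+3.000000+2.142857=5.1429
k=2 src: inc=2.142857, refl=2.142857·-1.000000=-2.1429; V=3.000000+2.142857+-2.142857=3.0000
k=3 load: inc=-2.142857, refl=-2.142857·0.714286=-1.5306; V=5.142857+-2.142857+-1.530612=1.4694
k=4 src: inc=-1.530612, refl=-1.530612·-1.000000=1.5306; V=3.000000+-1.530612+1.530612=3.0000
k=5 load: inc=1.530612, refl=1.530612·0.714286=1.0933; V=1.469388+1.530612+1.093294=4.0933
k=6 src: inc=1.093294, refl=1.093294·-1.000000=-1.0933; V=3.000000+1.093294+-1.093294=3.0000

0 0 source 3.0000
1 3 load 5.1429
2 6 source 3.0000
3 9 load 1.4694
4 12 source 3.0000
5 15 load 4.0933
6 18 source 3.0000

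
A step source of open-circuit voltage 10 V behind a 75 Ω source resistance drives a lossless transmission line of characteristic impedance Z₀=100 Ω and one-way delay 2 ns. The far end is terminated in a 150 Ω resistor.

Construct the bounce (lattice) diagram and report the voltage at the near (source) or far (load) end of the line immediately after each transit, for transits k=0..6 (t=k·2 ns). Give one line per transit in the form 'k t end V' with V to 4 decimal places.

Γ_L=0.200000, Γ_S=-0.142857; launch V₁=10·100/175=5.714286
k=0 src: V=5.7143
k=1 load: inc=5.714286, refl=5.714286·0.200000=1.1429; V=0.000000+5.714286+1.142857=6.8571
k=2 src: inc=1.142857, refl=1.142857·-0.142857=-0.1633; V=5.714286+1.142857+-0.163265=6.6939
k=3 load: inc=-0.163265, refl=-0.163265·0.200000=-0.0327; V=6.857143+-0.163265+-0.032653=6.6612
k=4 src: inc=-0.032653, refl=-0.032653·-0.142857=0.0047; V=6.693878+-0.032653+0.004665=6.6659
k=5 load: inc=0.004665, refl=0.004665·0.200000=0.0009; V=6.661224+0.004665+0.000933=6.6668
k=6 src: inc=0.000933, refl=0.000933·-0.142857=-0.0001; V=6.665889+0.000933+-0.000133=6.6667

0 0 source 5.7143
1 2 load 6.8571
2 4 source 6.6939
3 6 load 6.6612
4 8 source 6.6659
5 10 load 6.6668
6 12 source 6.6667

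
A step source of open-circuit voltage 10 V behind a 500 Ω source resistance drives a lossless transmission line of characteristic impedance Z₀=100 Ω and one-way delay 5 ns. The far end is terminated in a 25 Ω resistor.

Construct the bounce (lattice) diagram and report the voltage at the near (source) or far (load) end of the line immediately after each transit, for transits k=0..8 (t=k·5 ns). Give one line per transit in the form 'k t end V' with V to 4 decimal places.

Γ_L=-0.600000, Γ_S=0.666667; launch V₁=10·100/600=1.666667
k=0 src: V=1.6667
k=1 load: inc=1.666667, refl=1.666667·-0.600000=-1.0000; V=0.000000+1.666667+-1.000000=0.6667
k=2 src: inc=-1.000000, refl=-1.000000·0.666667=-0.6667; V=1.666667+-1.000000+-0.666667=0.0000
k=3 load: inc=-0.666667, refl=-0.666667·-0.600000=0.4000; V=0.666667+-0.666667+0.400000=0.4000
k=4 src: inc=0.400000, refl=0.400000·0.666667=0.2667; V=0.000000+0.400000+0.266667=0.6667
k=5 load: inc=0.266667, refl=0.266667·-0.600000=-0.1600; V=0.400000+0.266667+-0.160000=0.5067
k=6 src: inc=-0.160000, refl=-0.160000·0.666667=-0.1067; V=0.666667+-0.160000+-0.106667=0.4000
k=7 load: inc=-0.106667, refl=-0.106667·-0.600000=0.0640; V=0.506667+-0.106667+0.064000=0.4640
k=8 src: inc=0.064000, refl=0.064000·0.666667=0.0427; V=0.400000+0.064000+0.042667=0.5067

0 0 source 1.6667
1 5 load 0.6667
2 10 source 0.0000
3 15 load 0.4000
4 20 source 0.6667
5 25 load 0.5067
6 30 source 0.4000
7 35 load 0.4640
8 40 source 0.5067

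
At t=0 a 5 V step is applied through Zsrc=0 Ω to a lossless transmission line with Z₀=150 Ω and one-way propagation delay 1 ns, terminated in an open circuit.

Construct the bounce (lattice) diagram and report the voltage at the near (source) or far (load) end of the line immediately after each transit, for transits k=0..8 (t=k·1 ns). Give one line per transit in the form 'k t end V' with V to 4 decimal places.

Γ_L=1.000000, Γ_S=-1.000000; launch V₁=5·150/150=5.000000
k=0 src: V=5.0000
k=1 load: inc=5.000000, refl=5.000000·1.000000=5.0000; V=0.000000+5.000000+5.000000=10.0000
k=2 src: inc=5.000000, refl=5.000000·-1.000000=-5.0000; V=5.000000+5.000000+-5.000000=5.0000
k=3 load: inc=-5.000000, refl=-5.000000·1.000000=-5.0000; V=10.000000+-5.000000+-5.000000=0.0000
k=4 src: inc=-5.000000, refl=-5.000000·-1.000000=5.0000; V=5.000000+-5.000000+5.000000=5.0000
k=5 load: inc=5.000000, refl=5.000000·1.000000=5.0000; V=0.000000+5.000000+5.000000=10.0000
k=6 src: inc=5.000000, refl=5.000000·-1.000000=-5.0000; V=5.000000+5.000000+-5.000000=5.0000
k=7 load: inc=-5.000000, refl=-5.000000·1.000000=-5.0000; V=10.000000+-5.000000+-5.000000=0.0000
k=8 src: inc=-5.000000, refl=-5.000000·-1.000000=5.0000; V=5.000000+-5.000000+5.000000=5.0000

0 0 source 5.0000
1 1 load 10.0000
2 2 source 5.0000
3 3 load 0.0000
4 4 source 5.0000
5 5 load 10.0000
6 6 source 5.0000
7 7 load 0.0000
8 8 source 5.0000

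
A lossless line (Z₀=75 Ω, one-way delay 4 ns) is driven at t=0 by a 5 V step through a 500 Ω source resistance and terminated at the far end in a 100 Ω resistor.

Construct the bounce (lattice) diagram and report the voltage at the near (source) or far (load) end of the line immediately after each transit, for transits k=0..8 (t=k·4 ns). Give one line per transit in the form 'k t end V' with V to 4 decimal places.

0 0 source 0.6522
1 4 load 0.7453
2 8 source 0.8142
3 12 load 0.8240
4 16 source 0.8313
5 20 load 0.8324
6 24 source 0.8331
7 28 load 0.8332
8 32 source 0.8333

Γ_L=0.142857, Γ_S=0.739130; launch V₁=5·75/575=0.652174
k=0 src: V=0.6522
k=1 load: inc=0.652174, refl=0.652174·0.142857=0.0932; V=0.000000+0.652174+0.093168=0.7453
k=2 src: inc=0.093168, refl=0.093168·0.739130=0.0689; V=0.652174+0.093168+0.068863=0.8142
k=3 load: inc=0.068863, refl=0.068863·0.142857=0.0098; V=0.745342+0.068863+0.009838=0.8240
k=4 src: inc=0.009838, refl=0.009838·0.739130=0.0073; V=0.814205+0.009838+0.007271=0.8313
k=5 load: inc=0.007271, refl=0.007271·0.142857=0.0010; V=0.824042+0.007271+0.001039=0.8324
k=6 src: inc=0.001039, refl=0.001039·0.739130=0.0008; V=0.831314+0.001039+0.000768=0.8331
k=7 load: inc=0.000768, refl=0.000768·0.142857=0.0001; V=0.832352+0.000768+0.000110=0.8332
k=8 src: inc=0.000110, refl=0.000110·0.739130=0.0001; V=0.833120+0.000110+0.000081=0.8333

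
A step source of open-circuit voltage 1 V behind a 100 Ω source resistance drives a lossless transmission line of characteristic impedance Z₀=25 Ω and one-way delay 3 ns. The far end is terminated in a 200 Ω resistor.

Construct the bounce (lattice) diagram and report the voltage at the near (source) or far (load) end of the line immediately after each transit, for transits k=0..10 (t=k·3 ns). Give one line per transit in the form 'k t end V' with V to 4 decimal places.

Γ_L=0.777778, Γ_S=0.600000; launch V₁=1·25/125=0.200000
k=0 src: V=0.2000
k=1 load: inc=0.200000, refl=0.200000·0.777778=0.1556; V=0.000000+0.200000+0.155556=0.3556
k=2 src: inc=0.155556, refl=0.155556·0.600000=0.0933; V=0.200000+0.155556+0.093333=0.4489
k=3 load: inc=0.093333, refl=0.093333·0.777778=0.0726; V=0.355556+0.093333+0.072593=0.5215
k=4 src: inc=0.072593, refl=0.072593·0.600000=0.0436; V=0.448889+0.072593+0.043556=0.5650
k=5 load: inc=0.043556, refl=0.043556·0.777778=0.0339; V=0.521481+0.043556+0.033877=0.5989
k=6 src: inc=0.033877, refl=0.033877·0.600000=0.0203; V=0.565037+0.033877+0.020326=0.6192
k=7 load: inc=0.020326, refl=0.020326·0.777778=0.0158; V=0.598914+0.020326+0.015809=0.6350
k=8 src: inc=0.015809, refl=0.015809·0.600000=0.0095; V=0.619240+0.015809+0.009485=0.6445
k=9 load: inc=0.009485, refl=0.009485·0.777778=0.0074; V=0.635049+0.009485+0.007378=0.6519
k=10 src: inc=0.007378, refl=0.007378·0.600000=0.0044; V=0.644534+0.007378+0.004427=0.6563

0 0 source 0.2000
1 3 load 0.3556
2 6 source 0.4489
3 9 load 0.5215
4 12 source 0.5650
5 15 load 0.5989
6 18 source 0.6192
7 21 load 0.6350
8 24 source 0.6445
9 27 load 0.6519
10 30 source 0.6563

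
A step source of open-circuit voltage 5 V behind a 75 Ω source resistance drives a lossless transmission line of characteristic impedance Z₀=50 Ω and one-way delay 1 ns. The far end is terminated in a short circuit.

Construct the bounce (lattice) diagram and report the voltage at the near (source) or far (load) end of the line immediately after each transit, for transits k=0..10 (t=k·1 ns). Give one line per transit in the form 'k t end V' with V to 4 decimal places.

0 0 source 2.0000
1 1 load 0.0000
2 2 source -0.4000
3 3 load 0.0000
4 4 source 0.0800
5 5 load 0.0000
6 6 source -0.0160
7 7 load 0.0000
8 8 source 0.0032
9 9 load 0.0000
10 10 source -0.0006

Γ_L=-1.000000, Γ_S=0.200000; launch V₁=5·50/125=2.000000
k=0 src: V=2.0000
k=1 load: inc=2.000000, refl=2.000000·-1.000000=-2.0000; V=0.000000+2.000000+-2.000000=0.0000
k=2 src: inc=-2.000000, refl=-2.000000·0.200000=-0.4000; V=2.000000+-2.000000+-0.400000=-0.4000
k=3 load: inc=-0.400000, refl=-0.400000·-1.000000=0.4000; V=0.000000+-0.400000+0.400000=0.0000
k=4 src: inc=0.400000, refl=0.400000·0.200000=0.0800; V=-0.400000+0.400000+0.080000=0.0800
k=5 load: inc=0.080000, refl=0.080000·-1.000000=-0.0800; V=0.000000+0.080000+-0.080000=0.0000
k=6 src: inc=-0.080000, refl=-0.080000·0.200000=-0.0160; V=0.080000+-0.080000+-0.016000=-0.0160
k=7 load: inc=-0.016000, refl=-0.016000·-1.000000=0.0160; V=0.000000+-0.016000+0.016000=0.0000
k=8 src: inc=0.016000, refl=0.016000·0.200000=0.0032; V=-0.016000+0.016000+0.003200=0.0032
k=9 load: inc=0.003200, refl=0.003200·-1.000000=-0.0032; V=0.000000+0.003200+-0.003200=0.0000
k=10 src: inc=-0.003200, refl=-0.003200·0.200000=-0.0006; V=0.003200+-0.003200+-0.000640=-0.0006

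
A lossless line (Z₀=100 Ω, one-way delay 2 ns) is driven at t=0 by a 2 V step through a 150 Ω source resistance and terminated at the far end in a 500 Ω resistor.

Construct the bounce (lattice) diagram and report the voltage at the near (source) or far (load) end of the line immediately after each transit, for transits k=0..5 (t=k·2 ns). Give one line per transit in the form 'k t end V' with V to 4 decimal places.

Γ_L=0.666667, Γ_S=0.200000; launch V₁=2·100/250=0.800000
k=0 src: V=0.8000
k=1 load: inc=0.800000, refl=0.800000·0.666667=0.5333; V=0.000000+0.800000+0.533333=1.3333
k=2 src: inc=0.533333, refl=0.533333·0.200000=0.1067; V=0.800000+0.533333+0.106667=1.4400
k=3 load: inc=0.106667, refl=0.106667·0.666667=0.0711; V=1.333333+0.106667+0.071111=1.5111
k=4 src: inc=0.071111, refl=0.071111·0.200000=0.0142; V=1.440000+0.071111+0.014222=1.5253
k=5 load: inc=0.014222, refl=0.014222·0.666667=0.0095; V=1.511111+0.014222+0.009481=1.5348

0 0 source 0.8000
1 2 load 1.3333
2 4 source 1.4400
3 6 load 1.5111
4 8 source 1.5253
5 10 load 1.5348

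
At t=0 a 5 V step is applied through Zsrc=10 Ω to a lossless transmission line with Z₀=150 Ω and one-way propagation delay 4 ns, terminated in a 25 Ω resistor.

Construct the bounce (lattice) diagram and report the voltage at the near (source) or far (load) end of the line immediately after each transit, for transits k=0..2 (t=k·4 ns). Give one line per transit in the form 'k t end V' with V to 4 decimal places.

0 0 source 4.6875
1 4 load 1.3393
2 8 source 4.2690

Γ_L=-0.714286, Γ_S=-0.875000; launch V₁=5·150/160=4.687500
k=0 src: V=4.6875
k=1 load: inc=4.687500, refl=4.687500·-0.714286=-3.3482; V=0.000000+4.687500+-3.348214=1.3393
k=2 src: inc=-3.348214, refl=-3.348214·-0.875000=2.9297; V=4.687500+-3.348214+2.929688=4.2690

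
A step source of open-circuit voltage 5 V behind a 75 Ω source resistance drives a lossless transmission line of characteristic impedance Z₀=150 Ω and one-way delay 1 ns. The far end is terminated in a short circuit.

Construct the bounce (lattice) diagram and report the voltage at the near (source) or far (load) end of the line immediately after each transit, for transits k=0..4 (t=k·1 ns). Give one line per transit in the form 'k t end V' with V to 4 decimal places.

Γ_L=-1.000000, Γ_S=-0.333333; launch V₁=5·150/225=3.333333
k=0 src: V=3.3333
k=1 load: inc=3.333333, refl=3.333333·-1.000000=-3.3333; V=0.000000+3.333333+-3.333333=0.0000
k=2 src: inc=-3.333333, refl=-3.333333·-0.333333=1.1111; V=3.333333+-3.333333+1.111111=1.1111
k=3 load: inc=1.111111, refl=1.111111·-1.000000=-1.1111; V=0.000000+1.111111+-1.111111=0.0000
k=4 src: inc=-1.111111, refl=-1.111111·-0.333333=0.3704; V=1.111111+-1.111111+0.370370=0.3704

0 0 source 3.3333
1 1 load 0.0000
2 2 source 1.1111
3 3 load 0.0000
4 4 source 0.3704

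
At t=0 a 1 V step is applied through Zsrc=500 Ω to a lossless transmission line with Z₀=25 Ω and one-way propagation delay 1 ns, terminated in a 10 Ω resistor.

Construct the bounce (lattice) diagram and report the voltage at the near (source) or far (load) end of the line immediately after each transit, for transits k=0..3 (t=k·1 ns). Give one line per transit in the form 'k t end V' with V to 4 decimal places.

Γ_L=-0.428571, Γ_S=0.904762; launch V₁=1·25/525=0.047619
k=0 src: V=0.0476
k=1 load: inc=0.047619, refl=0.047619·-0.428571=-0.0204; V=0.000000+0.047619+-0.020408=0.0272
k=2 src: inc=-0.020408, refl=-0.020408·0.904762=-0.0185; V=0.047619+-0.020408+-0.018465=0.0087
k=3 load: inc=-0.018465, refl=-0.018465·-0.428571=0.0079; V=0.027211+-0.018465+0.007913=0.0167

0 0 source 0.0476
1 1 load 0.0272
2 2 source 0.0087
3 3 load 0.0167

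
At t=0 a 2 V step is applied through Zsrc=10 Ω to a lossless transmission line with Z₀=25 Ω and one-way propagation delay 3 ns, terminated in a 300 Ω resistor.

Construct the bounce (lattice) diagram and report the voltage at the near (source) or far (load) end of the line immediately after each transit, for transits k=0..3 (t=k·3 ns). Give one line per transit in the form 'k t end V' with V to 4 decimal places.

0 0 source 1.4286
1 3 load 2.6374
2 6 source 2.1193
3 9 load 1.6810

Γ_L=0.846154, Γ_S=-0.428571; launch V₁=2·25/35=1.428571
k=0 src: V=1.4286
k=1 load: inc=1.428571, refl=1.428571·0.846154=1.2088; V=0.000000+1.428571+1.208791=2.6374
k=2 src: inc=1.208791, refl=1.208791·-0.428571=-0.5181; V=1.428571+1.208791+-0.518053=2.1193
k=3 load: inc=-0.518053, refl=-0.518053·0.846154=-0.4384; V=2.637363+-0.518053+-0.438353=1.6810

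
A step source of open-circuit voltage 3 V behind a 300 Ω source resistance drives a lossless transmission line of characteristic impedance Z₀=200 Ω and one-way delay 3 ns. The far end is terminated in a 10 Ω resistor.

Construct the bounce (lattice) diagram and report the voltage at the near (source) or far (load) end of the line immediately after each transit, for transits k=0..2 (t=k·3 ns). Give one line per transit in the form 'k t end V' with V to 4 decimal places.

Γ_L=-0.904762, Γ_S=0.200000; launch V₁=3·200/500=1.200000
k=0 src: V=1.2000
k=1 load: inc=1.200000, refl=1.200000·-0.904762=-1.0857; V=0.000000+1.200000+-1.085714=0.1143
k=2 src: inc=-1.085714, refl=-1.085714·0.200000=-0.2171; V=1.200000+-1.085714+-0.217143=-0.1029

0 0 source 1.2000
1 3 load 0.1143
2 6 source -0.1029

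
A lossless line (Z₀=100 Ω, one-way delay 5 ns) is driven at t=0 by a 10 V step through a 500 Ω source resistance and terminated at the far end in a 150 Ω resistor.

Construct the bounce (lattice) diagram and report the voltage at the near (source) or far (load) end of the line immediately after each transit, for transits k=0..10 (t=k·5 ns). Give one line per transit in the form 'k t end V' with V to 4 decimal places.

0 0 source 1.6667
1 5 load 2.0000
2 10 source 2.2222
3 15 load 2.2667
4 20 source 2.2963
5 25 load 2.3022
6 30 source 2.3062
7 35 load 2.3070
8 40 source 2.3075
9 45 load 2.3076
10 50 source 2.3077

Γ_L=0.200000, Γ_S=0.666667; launch V₁=10·100/600=1.666667
k=0 src: V=1.6667
k=1 load: inc=1.666667, refl=1.666667·0.200000=0.3333; V=0.000000+1.666667+0.333333=2.0000
k=2 src: inc=0.333333, refl=0.333333·0.666667=0.2222; V=1.666667+0.333333+0.222222=2.2222
k=3 load: inc=0.222222, refl=0.222222·0.200000=0.0444; V=2.000000+0.222222+0.044444=2.2667
k=4 src: inc=0.044444, refl=0.044444·0.666667=0.0296; V=2.222222+0.044444+0.029630=2.2963
k=5 load: inc=0.029630, refl=0.029630·0.200000=0.0059; V=2.266667+0.029630+0.005926=2.3022
k=6 src: inc=0.005926, refl=0.005926·0.666667=0.0040; V=2.296296+0.005926+0.003951=2.3062
k=7 load: inc=0.003951, refl=0.003951·0.200000=0.0008; V=2.302222+0.003951+0.000790=2.3070
k=8 src: inc=0.000790, refl=0.000790·0.666667=0.0005; V=2.306173+0.000790+0.000527=2.3075
k=9 load: inc=0.000527, refl=0.000527·0.200000=0.0001; V=2.306963+0.000527+0.000105=2.3076
k=10 src: inc=0.000105, refl=0.000105·0.666667=0.0001; V=2.307490+0.000105+0.000070=2.3077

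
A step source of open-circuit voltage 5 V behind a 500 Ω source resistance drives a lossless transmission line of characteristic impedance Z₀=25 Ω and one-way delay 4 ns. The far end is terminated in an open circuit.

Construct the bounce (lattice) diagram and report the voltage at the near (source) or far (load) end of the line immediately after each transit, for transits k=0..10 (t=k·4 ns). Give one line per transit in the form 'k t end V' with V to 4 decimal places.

0 0 source 0.2381
1 4 load 0.4762
2 8 source 0.6916
3 12 load 0.9070
4 16 source 1.1019
5 20 load 1.2968
6 24 source 1.4732
7 28 load 1.6495
8 32 source 1.8091
9 36 load 1.9686
10 40 source 2.1130

Γ_L=1.000000, Γ_S=0.904762; launch V₁=5·25/525=0.238095
k=0 src: V=0.2381
k=1 load: inc=0.238095, refl=0.238095·1.000000=0.2381; V=0.000000+0.238095+0.238095=0.4762
k=2 src: inc=0.238095, refl=0.238095·0.904762=0.2154; V=0.238095+0.238095+0.215420=0.6916
k=3 load: inc=0.215420, refl=0.215420·1.000000=0.2154; V=0.476190+0.215420+0.215420=0.9070
k=4 src: inc=0.215420, refl=0.215420·0.904762=0.1949; V=0.691610+0.215420+0.194903=1.1019
k=5 load: inc=0.194903, refl=0.194903·1.000000=0.1949; V=0.907029+0.194903+0.194903=1.2968
k=6 src: inc=0.194903, refl=0.194903·0.904762=0.1763; V=1.101933+0.194903+0.176341=1.4732
k=7 load: inc=0.176341, refl=0.176341·1.000000=0.1763; V=1.296836+0.176341+0.176341=1.6495
k=8 src: inc=0.176341, refl=0.176341·0.904762=0.1595; V=1.473177+0.176341+0.159547=1.8091
k=9 load: inc=0.159547, refl=0.159547·1.000000=0.1595; V=1.649518+0.159547+0.159547=1.9686
k=10 src: inc=0.159547, refl=0.159547·0.904762=0.1444; V=1.809065+0.159547+0.144352=2.1130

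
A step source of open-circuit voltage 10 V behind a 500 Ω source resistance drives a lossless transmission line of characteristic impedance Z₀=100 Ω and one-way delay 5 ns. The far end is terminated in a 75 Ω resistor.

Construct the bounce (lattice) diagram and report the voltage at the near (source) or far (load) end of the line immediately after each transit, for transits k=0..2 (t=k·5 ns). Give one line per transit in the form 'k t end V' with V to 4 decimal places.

0 0 source 1.6667
1 5 load 1.4286
2 10 source 1.2698

Γ_L=-0.142857, Γ_S=0.666667; launch V₁=10·100/600=1.666667
k=0 src: V=1.6667
k=1 load: inc=1.666667, refl=1.666667·-0.142857=-0.2381; V=0.000000+1.666667+-0.238095=1.4286
k=2 src: inc=-0.238095, refl=-0.238095·0.666667=-0.1587; V=1.666667+-0.238095+-0.158730=1.2698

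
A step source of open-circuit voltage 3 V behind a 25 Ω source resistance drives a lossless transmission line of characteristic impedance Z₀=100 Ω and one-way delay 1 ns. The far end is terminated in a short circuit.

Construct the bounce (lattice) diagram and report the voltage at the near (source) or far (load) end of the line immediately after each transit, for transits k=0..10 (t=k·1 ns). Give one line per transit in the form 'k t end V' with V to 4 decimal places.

0 0 source 2.4000
1 1 load 0.0000
2 2 source 1.4400
3 3 load 0.0000
4 4 source 0.8640
5 5 load 0.0000
6 6 source 0.5184
7 7 load 0.0000
8 8 source 0.3110
9 9 load 0.0000
10 10 source 0.1866

Γ_L=-1.000000, Γ_S=-0.600000; launch V₁=3·100/125=2.400000
k=0 src: V=2.4000
k=1 load: inc=2.400000, refl=2.400000·-1.000000=-2.4000; V=0.000000+2.400000+-2.400000=0.0000
k=2 src: inc=-2.400000, refl=-2.400000·-0.600000=1.4400; V=2.400000+-2.400000+1.440000=1.4400
k=3 load: inc=1.440000, refl=1.440000·-1.000000=-1.4400; V=0.000000+1.440000+-1.440000=0.0000
k=4 src: inc=-1.440000, refl=-1.440000·-0.600000=0.8640; V=1.440000+-1.440000+0.864000=0.8640
k=5 load: inc=0.864000, refl=0.864000·-1.000000=-0.8640; V=0.000000+0.864000+-0.864000=0.0000
k=6 src: inc=-0.864000, refl=-0.864000·-0.600000=0.5184; V=0.864000+-0.864000+0.518400=0.5184
k=7 load: inc=0.518400, refl=0.518400·-1.000000=-0.5184; V=0.000000+0.518400+-0.518400=0.0000
k=8 src: inc=-0.518400, refl=-0.518400·-0.600000=0.3110; V=0.518400+-0.518400+0.311040=0.3110
k=9 load: inc=0.311040, refl=0.311040·-1.000000=-0.3110; V=0.000000+0.311040+-0.311040=0.0000
k=10 src: inc=-0.311040, refl=-0.311040·-0.600000=0.1866; V=0.311040+-0.311040+0.186624=0.1866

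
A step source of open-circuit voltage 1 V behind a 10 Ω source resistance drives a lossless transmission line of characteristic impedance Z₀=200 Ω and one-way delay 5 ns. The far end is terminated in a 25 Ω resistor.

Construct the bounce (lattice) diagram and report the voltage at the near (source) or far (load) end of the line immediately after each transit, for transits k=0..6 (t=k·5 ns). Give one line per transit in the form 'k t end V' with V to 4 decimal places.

Γ_L=-0.777778, Γ_S=-0.904762; launch V₁=1·200/210=0.952381
k=0 src: V=0.9524
k=1 load: inc=0.952381, refl=0.952381·-0.777778=-0.7407; V=0.000000+0.952381+-0.740741=0.2116
k=2 src: inc=-0.740741, refl=-0.740741·-0.904762=0.6702; V=0.952381+-0.740741+0.670194=0.8818
k=3 load: inc=0.670194, refl=0.670194·-0.777778=-0.5213; V=0.211640+0.670194+-0.521262=0.3606
k=4 src: inc=-0.521262, refl=-0.521262·-0.904762=0.4716; V=0.881834+-0.521262+0.471618=0.8322
k=5 load: inc=0.471618, refl=0.471618·-0.777778=-0.3668; V=0.360572+0.471618+-0.366814=0.4654
k=6 src: inc=-0.366814, refl=-0.366814·-0.904762=0.3319; V=0.832190+-0.366814+0.331879=0.7973

0 0 source 0.9524
1 5 load 0.2116
2 10 source 0.8818
3 15 load 0.3606
4 20 source 0.8322
5 25 load 0.4654
6 30 source 0.7973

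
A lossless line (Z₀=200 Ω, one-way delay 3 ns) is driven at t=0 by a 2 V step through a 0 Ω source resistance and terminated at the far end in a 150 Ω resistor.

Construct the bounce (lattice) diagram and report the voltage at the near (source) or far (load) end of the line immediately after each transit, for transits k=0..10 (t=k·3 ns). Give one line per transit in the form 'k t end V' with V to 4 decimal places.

Γ_L=-0.142857, Γ_S=-1.000000; launch V₁=2·200/200=2.000000
k=0 src: V=2.0000
k=1 load: inc=2.000000, refl=2.000000·-0.142857=-0.2857; V=0.000000+2.000000+-0.285714=1.7143
k=2 src: inc=-0.285714, refl=-0.285714·-1.000000=0.2857; V=2.000000+-0.285714+0.285714=2.0000
k=3 load: inc=0.285714, refl=0.285714·-0.142857=-0.0408; V=1.714286+0.285714+-0.040816=1.9592
k=4 src: inc=-0.040816, refl=-0.040816·-1.000000=0.0408; V=2.000000+-0.040816+0.040816=2.0000
k=5 load: inc=0.040816, refl=0.040816·-0.142857=-0.0058; V=1.959184+0.040816+-0.005831=1.9942
k=6 src: inc=-0.005831, refl=-0.005831·-1.000000=0.0058; V=2.000000+-0.005831+0.005831=2.0000
k=7 load: inc=0.005831, refl=0.005831·-0.142857=-0.0008; V=1.994169+0.005831+-0.000833=1.9992
k=8 src: inc=-0.000833, refl=-0.000833·-1.000000=0.0008; V=2.000000+-0.000833+0.000833=2.0000
k=9 load: inc=0.000833, refl=0.000833·-0.142857=-0.0001; V=1.999167+0.000833+-0.000119=1.9999
k=10 src: inc=-0.000119, refl=-0.000119·-1.000000=0.0001; V=2.000000+-0.000119+0.000119=2.0000

0 0 source 2.0000
1 3 load 1.7143
2 6 source 2.0000
3 9 load 1.9592
4 12 source 2.0000
5 15 load 1.9942
6 18 source 2.0000
7 21 load 1.9992
8 24 source 2.0000
9 27 load 1.9999
10 30 source 2.0000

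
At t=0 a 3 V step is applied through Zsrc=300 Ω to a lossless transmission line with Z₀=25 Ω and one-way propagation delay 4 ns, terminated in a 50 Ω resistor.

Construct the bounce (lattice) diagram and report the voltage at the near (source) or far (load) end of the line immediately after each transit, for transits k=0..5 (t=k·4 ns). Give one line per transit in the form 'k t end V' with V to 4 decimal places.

Γ_L=0.333333, Γ_S=0.846154; launch V₁=3·25/325=0.230769
k=0 src: V=0.2308
k=1 load: inc=0.230769, refl=0.230769·0.333333=0.0769; V=0.000000+0.230769+0.076923=0.3077
k=2 src: inc=0.076923, refl=0.076923·0.846154=0.0651; V=0.230769+0.076923+0.065089=0.3728
k=3 load: inc=0.065089, refl=0.065089·0.333333=0.0217; V=0.307692+0.065089+0.021696=0.3945
k=4 src: inc=0.021696, refl=0.021696·0.846154=0.0184; V=0.372781+0.021696+0.018358=0.4128
k=5 load: inc=0.018358, refl=0.018358·0.333333=0.0061; V=0.394477+0.018358+0.006119=0.4190

0 0 source 0.2308
1 4 load 0.3077
2 8 source 0.3728
3 12 load 0.3945
4 16 source 0.4128
5 20 load 0.4190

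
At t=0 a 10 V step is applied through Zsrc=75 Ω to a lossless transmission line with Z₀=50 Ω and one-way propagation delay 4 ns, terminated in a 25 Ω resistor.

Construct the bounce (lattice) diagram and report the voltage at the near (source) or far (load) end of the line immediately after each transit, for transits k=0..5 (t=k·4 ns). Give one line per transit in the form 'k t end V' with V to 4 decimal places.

0 0 source 4.0000
1 4 load 2.6667
2 8 source 2.4000
3 12 load 2.4889
4 16 source 2.5067
5 20 load 2.5007

Γ_L=-0.333333, Γ_S=0.200000; launch V₁=10·50/125=4.000000
k=0 src: V=4.0000
k=1 load: inc=4.000000, refl=4.000000·-0.333333=-1.3333; V=0.000000+4.000000+-1.333333=2.6667
k=2 src: inc=-1.333333, refl=-1.333333·0.200000=-0.2667; V=4.000000+-1.333333+-0.266667=2.4000
k=3 load: inc=-0.266667, refl=-0.266667·-0.333333=0.0889; V=2.666667+-0.266667+0.088889=2.4889
k=4 src: inc=0.088889, refl=0.088889·0.200000=0.0178; V=2.400000+0.088889+0.017778=2.5067
k=5 load: inc=0.017778, refl=0.017778·-0.333333=-0.0059; V=2.488889+0.017778+-0.005926=2.5007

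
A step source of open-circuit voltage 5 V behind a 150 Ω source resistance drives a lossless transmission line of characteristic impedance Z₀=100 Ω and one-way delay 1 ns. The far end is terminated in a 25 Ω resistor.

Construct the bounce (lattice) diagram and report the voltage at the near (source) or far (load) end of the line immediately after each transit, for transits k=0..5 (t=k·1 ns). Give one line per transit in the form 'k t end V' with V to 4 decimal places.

0 0 source 2.0000
1 1 load 0.8000
2 2 source 0.5600
3 3 load 0.7040
4 4 source 0.7328
5 5 load 0.7155

Γ_L=-0.600000, Γ_S=0.200000; launch V₁=5·100/250=2.000000
k=0 src: V=2.0000
k=1 load: inc=2.000000, refl=2.000000·-0.600000=-1.2000; V=0.000000+2.000000+-1.200000=0.8000
k=2 src: inc=-1.200000, refl=-1.200000·0.200000=-0.2400; V=2.000000+-1.200000+-0.240000=0.5600
k=3 load: inc=-0.240000, refl=-0.240000·-0.600000=0.1440; V=0.800000+-0.240000+0.144000=0.7040
k=4 src: inc=0.144000, refl=0.144000·0.200000=0.0288; V=0.560000+0.144000+0.028800=0.7328
k=5 load: inc=0.028800, refl=0.028800·-0.600000=-0.0173; V=0.704000+0.028800+-0.017280=0.7155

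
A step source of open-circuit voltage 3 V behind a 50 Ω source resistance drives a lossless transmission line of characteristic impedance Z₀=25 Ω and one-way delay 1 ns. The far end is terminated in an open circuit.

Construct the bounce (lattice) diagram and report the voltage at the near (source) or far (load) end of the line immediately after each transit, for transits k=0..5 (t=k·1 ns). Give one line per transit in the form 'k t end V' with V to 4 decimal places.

0 0 source 1.0000
1 1 load 2.0000
2 2 source 2.3333
3 3 load 2.6667
4 4 source 2.7778
5 5 load 2.8889

Γ_L=1.000000, Γ_S=0.333333; launch V₁=3·25/75=1.000000
k=0 src: V=1.0000
k=1 load: inc=1.000000, refl=1.000000·1.000000=1.0000; V=0.000000+1.000000+1.000000=2.0000
k=2 src: inc=1.000000, refl=1.000000·0.333333=0.3333; V=1.000000+1.000000+0.333333=2.3333
k=3 load: inc=0.333333, refl=0.333333·1.000000=0.3333; V=2.000000+0.333333+0.333333=2.6667
k=4 src: inc=0.333333, refl=0.333333·0.333333=0.1111; V=2.333333+0.333333+0.111111=2.7778
k=5 load: inc=0.111111, refl=0.111111·1.000000=0.1111; V=2.666667+0.111111+0.111111=2.8889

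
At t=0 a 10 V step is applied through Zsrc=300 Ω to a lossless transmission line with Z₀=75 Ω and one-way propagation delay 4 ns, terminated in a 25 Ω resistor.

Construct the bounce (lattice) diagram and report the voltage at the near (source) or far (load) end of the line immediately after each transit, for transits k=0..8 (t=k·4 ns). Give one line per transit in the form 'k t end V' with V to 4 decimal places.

Γ_L=-0.500000, Γ_S=0.600000; launch V₁=10·75/375=2.000000
k=0 src: V=2.0000
k=1 load: inc=2.000000, refl=2.000000·-0.500000=-1.0000; V=0.000000+2.000000+-1.000000=1.0000
k=2 src: inc=-1.000000, refl=-1.000000·0.600000=-0.6000; V=2.000000+-1.000000+-0.600000=0.4000
k=3 load: inc=-0.600000, refl=-0.600000·-0.500000=0.3000; V=1.000000+-0.600000+0.300000=0.7000
k=4 src: inc=0.300000, refl=0.300000·0.600000=0.1800; V=0.400000+0.300000+0.180000=0.8800
k=5 load: inc=0.180000, refl=0.180000·-0.500000=-0.0900; V=0.700000+0.180000+-0.090000=0.7900
k=6 src: inc=-0.090000, refl=-0.090000·0.600000=-0.0540; V=0.880000+-0.090000+-0.054000=0.7360
k=7 load: inc=-0.054000, refl=-0.054000·-0.500000=0.0270; V=0.790000+-0.054000+0.027000=0.7630
k=8 src: inc=0.027000, refl=0.027000·0.600000=0.0162; V=0.736000+0.027000+0.016200=0.7792

0 0 source 2.0000
1 4 load 1.0000
2 8 source 0.4000
3 12 load 0.7000
4 16 source 0.8800
5 20 load 0.7900
6 24 source 0.7360
7 28 load 0.7630
8 32 source 0.7792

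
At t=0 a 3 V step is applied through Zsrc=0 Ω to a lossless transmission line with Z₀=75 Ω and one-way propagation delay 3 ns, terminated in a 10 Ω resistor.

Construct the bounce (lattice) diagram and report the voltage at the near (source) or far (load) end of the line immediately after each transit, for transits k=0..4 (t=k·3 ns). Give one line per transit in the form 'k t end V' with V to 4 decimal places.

Γ_L=-0.764706, Γ_S=-1.000000; launch V₁=3·75/75=3.000000
k=0 src: V=3.0000
k=1 load: inc=3.000000, refl=3.000000·-0.764706=-2.2941; V=0.000000+3.000000+-2.294118=0.7059
k=2 src: inc=-2.294118, refl=-2.294118·-1.000000=2.2941; V=3.000000+-2.294118+2.294118=3.0000
k=3 load: inc=2.294118, refl=2.294118·-0.764706=-1.7543; V=0.705882+2.294118+-1.754325=1.2457
k=4 src: inc=-1.754325, refl=-1.754325·-1.000000=1.7543; V=3.000000+-1.754325+1.754325=3.0000

0 0 source 3.0000
1 3 load 0.7059
2 6 source 3.0000
3 9 load 1.2457
4 12 source 3.0000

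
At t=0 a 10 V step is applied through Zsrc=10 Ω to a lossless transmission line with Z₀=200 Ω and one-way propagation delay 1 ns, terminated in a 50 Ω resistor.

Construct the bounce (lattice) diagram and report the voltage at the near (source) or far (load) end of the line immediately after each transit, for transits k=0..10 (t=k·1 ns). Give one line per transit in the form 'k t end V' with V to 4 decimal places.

0 0 source 9.5238
1 1 load 3.8095
2 2 source 8.9796
3 3 load 5.8776
4 4 source 8.6842
5 5 load 7.0002
6 6 source 8.5238
7 7 load 7.6096
8 8 source 8.4367
9 9 load 7.9405
10 10 source 8.3895

Γ_L=-0.600000, Γ_S=-0.904762; launch V₁=10·200/210=9.523810
k=0 src: V=9.5238
k=1 load: inc=9.523810, refl=9.523810·-0.600000=-5.7143; V=0.000000+9.523810+-5.714286=3.8095
k=2 src: inc=-5.714286, refl=-5.714286·-0.904762=5.1701; V=9.523810+-5.714286+5.170068=8.9796
k=3 load: inc=5.170068, refl=5.170068·-0.600000=-3.1020; V=3.809524+5.170068+-3.102041=5.8776
k=4 src: inc=-3.102041, refl=-3.102041·-0.904762=2.8066; V=8.979592+-3.102041+2.806608=8.6842
k=5 load: inc=2.806608, refl=2.806608·-0.600000=-1.6840; V=5.877551+2.806608+-1.683965=7.0002
k=6 src: inc=-1.683965, refl=-1.683965·-0.904762=1.5236; V=8.684159+-1.683965+1.523587=8.5238
k=7 load: inc=1.523587, refl=1.523587·-0.600000=-0.9142; V=7.000194+1.523587+-0.914152=7.6096
k=8 src: inc=-0.914152, refl=-0.914152·-0.904762=0.8271; V=8.523782+-0.914152+0.827090=8.4367
k=9 load: inc=0.827090, refl=0.827090·-0.600000=-0.4963; V=7.609629+0.827090+-0.496254=7.9405
k=10 src: inc=-0.496254, refl=-0.496254·-0.904762=0.4490; V=8.436720+-0.496254+0.448992=8.3895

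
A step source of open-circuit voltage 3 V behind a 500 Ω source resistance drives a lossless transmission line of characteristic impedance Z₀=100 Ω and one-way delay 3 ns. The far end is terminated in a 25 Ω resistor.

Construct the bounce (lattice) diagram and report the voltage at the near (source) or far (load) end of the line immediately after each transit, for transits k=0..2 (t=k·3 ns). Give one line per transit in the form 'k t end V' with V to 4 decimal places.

0 0 source 0.5000
1 3 load 0.2000
2 6 source 0.0000

Γ_L=-0.600000, Γ_S=0.666667; launch V₁=3·100/600=0.500000
k=0 src: V=0.5000
k=1 load: inc=0.500000, refl=0.500000·-0.600000=-0.3000; V=0.000000+0.500000+-0.300000=0.2000
k=2 src: inc=-0.300000, refl=-0.300000·0.666667=-0.2000; V=0.500000+-0.300000+-0.200000=0.0000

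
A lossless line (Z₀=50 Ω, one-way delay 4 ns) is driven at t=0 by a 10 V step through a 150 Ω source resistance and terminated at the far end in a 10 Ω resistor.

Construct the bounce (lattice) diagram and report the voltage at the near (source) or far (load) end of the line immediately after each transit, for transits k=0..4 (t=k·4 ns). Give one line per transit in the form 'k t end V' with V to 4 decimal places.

Γ_L=-0.666667, Γ_S=0.500000; launch V₁=10·50/200=2.500000
k=0 src: V=2.5000
k=1 load: inc=2.500000, refl=2.500000·-0.666667=-1.6667; V=0.000000+2.500000+-1.666667=0.8333
k=2 src: inc=-1.666667, refl=-1.666667·0.500000=-0.8333; V=2.500000+-1.666667+-0.833333=0.0000
k=3 load: inc=-0.833333, refl=-0.833333·-0.666667=0.5556; V=0.833333+-0.833333+0.555556=0.5556
k=4 src: inc=0.555556, refl=0.555556·0.500000=0.2778; V=0.000000+0.555556+0.277778=0.8333

0 0 source 2.5000
1 4 load 0.8333
2 8 source 0.0000
3 12 load 0.5556
4 16 source 0.8333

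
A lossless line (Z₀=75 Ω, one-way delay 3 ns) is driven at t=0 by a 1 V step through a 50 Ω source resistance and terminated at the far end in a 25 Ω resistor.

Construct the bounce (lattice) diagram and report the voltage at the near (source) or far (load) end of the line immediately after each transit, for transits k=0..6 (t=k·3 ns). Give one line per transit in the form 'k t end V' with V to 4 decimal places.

Γ_L=-0.500000, Γ_S=-0.200000; launch V₁=1·75/125=0.600000
k=0 src: V=0.6000
k=1 load: inc=0.600000, refl=0.600000·-0.500000=-0.3000; V=0.000000+0.600000+-0.300000=0.3000
k=2 src: inc=-0.300000, refl=-0.300000·-0.200000=0.0600; V=0.600000+-0.300000+0.060000=0.3600
k=3 load: inc=0.060000, refl=0.060000·-0.500000=-0.0300; V=0.300000+0.060000+-0.030000=0.3300
k=4 src: inc=-0.030000, refl=-0.030000·-0.200000=0.0060; V=0.360000+-0.030000+0.006000=0.3360
k=5 load: inc=0.006000, refl=0.006000·-0.500000=-0.0030; V=0.330000+0.006000+-0.003000=0.3330
k=6 src: inc=-0.003000, refl=-0.003000·-0.200000=0.0006; V=0.336000+-0.003000+0.000600=0.3336

0 0 source 0.6000
1 3 load 0.3000
2 6 source 0.3600
3 9 load 0.3300
4 12 source 0.3360
5 15 load 0.3330
6 18 source 0.3336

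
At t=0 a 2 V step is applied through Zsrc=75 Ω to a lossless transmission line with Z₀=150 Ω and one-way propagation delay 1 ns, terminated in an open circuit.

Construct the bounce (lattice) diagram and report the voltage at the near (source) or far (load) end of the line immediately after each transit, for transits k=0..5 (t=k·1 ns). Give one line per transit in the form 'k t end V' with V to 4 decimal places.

Γ_L=1.000000, Γ_S=-0.333333; launch V₁=2·150/225=1.333333
k=0 src: V=1.3333
k=1 load: inc=1.333333, refl=1.333333·1.000000=1.3333; V=0.000000+1.333333+1.333333=2.6667
k=2 src: inc=1.333333, refl=1.333333·-0.333333=-0.4444; V=1.333333+1.333333+-0.444444=2.2222
k=3 load: inc=-0.444444, refl=-0.444444·1.000000=-0.4444; V=2.666667+-0.444444+-0.444444=1.7778
k=4 src: inc=-0.444444, refl=-0.444444·-0.333333=0.1481; V=2.222222+-0.444444+0.148148=1.9259
k=5 load: inc=0.148148, refl=0.148148·1.000000=0.1481; V=1.777778+0.148148+0.148148=2.0741

0 0 source 1.3333
1 1 load 2.6667
2 2 source 2.2222
3 3 load 1.7778
4 4 source 1.9259
5 5 load 2.0741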